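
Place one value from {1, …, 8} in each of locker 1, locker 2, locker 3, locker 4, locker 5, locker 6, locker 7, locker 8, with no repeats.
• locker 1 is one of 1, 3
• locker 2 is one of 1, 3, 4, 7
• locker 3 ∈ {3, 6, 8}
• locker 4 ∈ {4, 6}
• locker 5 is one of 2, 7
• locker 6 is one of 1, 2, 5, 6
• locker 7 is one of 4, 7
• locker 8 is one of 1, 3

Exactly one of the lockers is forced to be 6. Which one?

Among the 8 variables, 5 fits only locker 6 (and all 8 values in {1, 2, 3, 4, 5, 6, 7, 8} must be used), so locker 6 = 5.
The 7 still-open variables together cover exactly {1, 2, 3, 4, 6, 7, 8} — 7 values for 7 variables — and 2 appears only in locker 5's list, so locker 5 = 2.
The 6 still-open variables together cover exactly {1, 3, 4, 6, 7, 8} — 6 values for 6 variables — and 8 appears only in locker 3's list, so locker 3 = 8.
Among the 5 still-open variables, 6 fits only locker 4 (and all 5 values in {1, 3, 4, 6, 7} must be used), so locker 4 = 6.

locker 4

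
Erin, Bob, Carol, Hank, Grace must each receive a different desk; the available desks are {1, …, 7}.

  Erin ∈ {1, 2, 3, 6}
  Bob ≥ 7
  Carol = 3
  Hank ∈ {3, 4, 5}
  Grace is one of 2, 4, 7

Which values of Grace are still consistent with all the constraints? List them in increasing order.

Bob has just one choice, so Bob = 7. Remove 7 from Grace.
Carol has just one choice, so Carol = 3. Eliminate 3 elsewhere: Erin, Hank.
No further eliminations apply; Grace can still be any of 2, 4.

2, 4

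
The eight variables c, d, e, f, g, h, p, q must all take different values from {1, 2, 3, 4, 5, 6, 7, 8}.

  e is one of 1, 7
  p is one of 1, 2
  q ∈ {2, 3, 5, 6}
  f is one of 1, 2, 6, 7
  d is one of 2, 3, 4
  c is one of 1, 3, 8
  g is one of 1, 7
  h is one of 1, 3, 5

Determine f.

6

The 8 variables draw from only 8 values {1, 2, 3, 4, 5, 6, 7, 8}, so each is used; only d can be 4, hence d = 4.
Among the 7 still-open variables, 8 fits only c (and all 7 values in {1, 2, 3, 5, 6, 7, 8} must be used), so c = 8.
e and g between them cover only {1, 7} — a naked pair. Remove those values from f, h, p.
p's domain is down to {2}, so p = 2. Remove 2 from f, q.
So f = 6.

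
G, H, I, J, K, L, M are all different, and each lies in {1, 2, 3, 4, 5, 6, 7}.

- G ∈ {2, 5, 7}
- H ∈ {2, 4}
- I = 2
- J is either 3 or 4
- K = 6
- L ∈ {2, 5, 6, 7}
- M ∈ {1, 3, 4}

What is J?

I has just one choice, so I = 2. Strike 2 from G, H, L.
K's domain is down to {6}, so K = 6. Eliminate 6 elsewhere: L.
H has just one choice, so H = 4. Remove 4 from J, M.
So J = 3.

3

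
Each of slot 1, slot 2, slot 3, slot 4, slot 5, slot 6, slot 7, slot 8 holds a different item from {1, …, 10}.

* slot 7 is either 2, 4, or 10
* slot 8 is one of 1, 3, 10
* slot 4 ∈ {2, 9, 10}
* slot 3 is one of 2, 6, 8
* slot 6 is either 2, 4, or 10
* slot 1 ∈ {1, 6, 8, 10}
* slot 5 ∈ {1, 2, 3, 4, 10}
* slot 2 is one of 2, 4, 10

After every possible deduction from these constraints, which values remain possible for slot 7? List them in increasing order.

The 8 variables draw from only 8 values {1, 2, 3, 4, 6, 8, 9, 10}, so each is used; only slot 4 can be 9, hence slot 4 = 9.
The 3 variables slot 2, slot 6, slot 7 are confined to {2, 4, 10}, which locks those values in; drop them from slot 1, slot 3, slot 5, slot 8.
The 2 variables slot 5 and slot 8 are confined to {1, 3}, which locks those values in; drop them from slot 1.
No further eliminations apply; slot 7 can still be any of 2, 4, 10.

2, 4, 10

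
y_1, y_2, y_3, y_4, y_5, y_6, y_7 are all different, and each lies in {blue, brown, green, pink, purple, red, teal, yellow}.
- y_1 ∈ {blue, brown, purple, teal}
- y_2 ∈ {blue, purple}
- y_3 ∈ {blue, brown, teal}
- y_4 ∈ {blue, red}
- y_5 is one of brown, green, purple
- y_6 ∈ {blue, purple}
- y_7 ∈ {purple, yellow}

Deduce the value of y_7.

yellow

The 7 variables draw from only 7 values {blue, brown, green, purple, red, teal, yellow}, so each is used; only y_5 can be green, hence y_5 = green.
The 6 still-open variables draw from only 6 values {blue, brown, purple, red, teal, yellow}, so each is used; only y_4 can be red, hence y_4 = red.
The 5 still-open variables draw from only 5 values {blue, brown, purple, teal, yellow}, so each is used; only y_7 can be yellow, hence y_7 = yellow.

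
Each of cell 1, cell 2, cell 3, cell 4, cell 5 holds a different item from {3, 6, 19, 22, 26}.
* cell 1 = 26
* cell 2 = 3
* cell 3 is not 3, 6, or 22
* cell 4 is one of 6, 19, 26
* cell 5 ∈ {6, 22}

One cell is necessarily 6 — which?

cell 1's domain is down to {26}, so cell 1 = 26. So cell 3, cell 4 can't be 26.
cell 2's domain is down to {3}, so cell 2 = 3.
cell 3 has just one choice, so cell 3 = 19. So cell 4 can't be 19.
So 6 goes to cell 4.

cell 4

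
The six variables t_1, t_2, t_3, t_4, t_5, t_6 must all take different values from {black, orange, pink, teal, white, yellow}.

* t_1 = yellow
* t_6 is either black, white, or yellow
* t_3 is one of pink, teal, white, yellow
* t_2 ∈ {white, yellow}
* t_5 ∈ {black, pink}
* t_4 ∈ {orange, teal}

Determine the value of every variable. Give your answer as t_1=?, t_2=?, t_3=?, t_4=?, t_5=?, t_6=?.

t_1=yellow, t_2=white, t_3=teal, t_4=orange, t_5=pink, t_6=black

t_1 must be yellow (only option left). Strike yellow from t_2, t_3, t_6.
That leaves t_2 = white. Strike white from t_3, t_6.
That leaves t_6 = black. Eliminate black elsewhere: t_5.
t_5 has just one choice, so t_5 = pink. Strike pink from t_3.
t_3 has just one choice, so t_3 = teal. Remove teal from t_4.
t_4's domain is down to {orange}, so t_4 = orange.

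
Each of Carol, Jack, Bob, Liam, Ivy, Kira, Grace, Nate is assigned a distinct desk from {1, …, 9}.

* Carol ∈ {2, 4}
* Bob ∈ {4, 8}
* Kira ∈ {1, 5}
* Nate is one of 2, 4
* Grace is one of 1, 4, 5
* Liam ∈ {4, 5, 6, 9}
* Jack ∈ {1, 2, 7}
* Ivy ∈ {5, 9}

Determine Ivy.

9

The 8 variables draw from only 8 values {1, 2, 4, 5, 6, 7, 8, 9}, so each is used; only Liam can be 6, hence Liam = 6.
The 7 still-open variables draw from only 7 values {1, 2, 4, 5, 7, 8, 9}, so each is used; only Jack can be 7, hence Jack = 7.
The 6 still-open variables together cover exactly {1, 2, 4, 5, 8, 9} — 6 values for 6 variables — and 8 appears only in Bob's list, so Bob = 8.
Among the 5 still-open variables, 9 fits only Ivy (and all 5 values in {1, 2, 4, 5, 9} must be used), so Ivy = 9.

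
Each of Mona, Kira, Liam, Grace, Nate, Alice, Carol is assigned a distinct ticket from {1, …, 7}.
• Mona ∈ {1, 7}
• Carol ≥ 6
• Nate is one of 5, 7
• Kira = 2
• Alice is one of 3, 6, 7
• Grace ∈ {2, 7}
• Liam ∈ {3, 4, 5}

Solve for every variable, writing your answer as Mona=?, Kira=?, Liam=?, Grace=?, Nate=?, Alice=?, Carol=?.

Mona=1, Kira=2, Liam=4, Grace=7, Nate=5, Alice=3, Carol=6

Kira must be 2 (only option left). Eliminate 2 elsewhere: Grace.
Grace's domain is down to {7}, so Grace = 7. So Mona, Nate, Alice, Carol can't be 7.
That leaves Nate = 5. So Liam can't be 5.
Carol must be 6 (only option left). Remove 6 from Alice.
Mona must be 1 (only option left).
Alice has just one choice, so Alice = 3. Strike 3 from Liam.
Liam must be 4 (only option left).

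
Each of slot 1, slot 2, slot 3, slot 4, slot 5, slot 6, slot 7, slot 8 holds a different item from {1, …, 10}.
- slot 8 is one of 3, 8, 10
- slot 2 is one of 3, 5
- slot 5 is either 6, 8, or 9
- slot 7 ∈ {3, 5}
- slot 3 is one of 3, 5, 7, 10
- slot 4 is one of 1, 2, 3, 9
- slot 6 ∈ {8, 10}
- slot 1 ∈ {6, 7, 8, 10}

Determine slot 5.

slot 2 and slot 7 share exactly the 2 values {3, 5}; by pigeonhole those values go to them, so strike 3, 5 from slot 3, slot 4, slot 8.
slot 6 and slot 8 between them cover only {8, 10} — a naked pair. Remove those values from slot 1, slot 3, slot 5.
slot 3's domain is down to {7}, so slot 3 = 7. Strike 7 from slot 1.
slot 1 must be 6 (only option left). So slot 5 can't be 6.
So slot 5 = 9.

9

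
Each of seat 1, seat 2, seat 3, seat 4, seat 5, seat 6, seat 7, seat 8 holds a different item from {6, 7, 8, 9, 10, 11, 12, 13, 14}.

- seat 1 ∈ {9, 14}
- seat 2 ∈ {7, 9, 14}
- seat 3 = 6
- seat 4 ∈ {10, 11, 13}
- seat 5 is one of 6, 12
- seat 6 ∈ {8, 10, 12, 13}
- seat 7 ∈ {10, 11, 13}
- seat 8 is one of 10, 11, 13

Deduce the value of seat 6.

seat 3 must be 6 (only option left). Remove 6 from seat 5.
That leaves seat 5 = 12. So seat 6 can't be 12.
seat 4, seat 7, seat 8 between them cover only {10, 11, 13} — a naked triple. Remove those values from seat 6.
So seat 6 = 8.

8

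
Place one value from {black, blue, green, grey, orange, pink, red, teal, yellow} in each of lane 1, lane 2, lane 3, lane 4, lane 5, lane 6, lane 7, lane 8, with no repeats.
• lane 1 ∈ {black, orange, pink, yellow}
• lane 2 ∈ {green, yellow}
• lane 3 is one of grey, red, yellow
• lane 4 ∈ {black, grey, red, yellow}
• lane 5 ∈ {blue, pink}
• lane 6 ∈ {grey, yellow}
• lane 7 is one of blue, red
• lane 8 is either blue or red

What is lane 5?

pink

The 8 variables together cover exactly {black, blue, green, grey, orange, pink, red, yellow} — 8 values for 8 variables — and green appears only in lane 2's list, so lane 2 = green.
The 7 still-open variables draw from only 7 values {black, blue, grey, orange, pink, red, yellow}, so each is used; only lane 1 can be orange, hence lane 1 = orange.
Among the 6 still-open variables, black fits only lane 4 (and all 6 values in {black, blue, grey, pink, red, yellow} must be used), so lane 4 = black.
The 5 still-open variables together cover exactly {blue, grey, pink, red, yellow} — 5 values for 5 variables — and pink appears only in lane 5's list, so lane 5 = pink.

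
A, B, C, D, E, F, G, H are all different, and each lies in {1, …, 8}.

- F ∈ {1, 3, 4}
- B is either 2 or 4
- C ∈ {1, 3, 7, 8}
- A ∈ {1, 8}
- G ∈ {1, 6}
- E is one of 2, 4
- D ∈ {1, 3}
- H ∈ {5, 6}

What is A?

8

The 8 variables together cover exactly {1, 2, 3, 4, 5, 6, 7, 8} — 8 values for 8 variables — and 5 appears only in H's list, so H = 5.
Among the 7 still-open variables, 6 fits only G (and all 7 values in {1, 2, 3, 4, 6, 7, 8} must be used), so G = 6.
The 6 still-open variables draw from only 6 values {1, 2, 3, 4, 7, 8}, so each is used; only C can be 7, hence C = 7.
Among the 5 still-open variables, 8 fits only A (and all 5 values in {1, 2, 3, 4, 8} must be used), so A = 8.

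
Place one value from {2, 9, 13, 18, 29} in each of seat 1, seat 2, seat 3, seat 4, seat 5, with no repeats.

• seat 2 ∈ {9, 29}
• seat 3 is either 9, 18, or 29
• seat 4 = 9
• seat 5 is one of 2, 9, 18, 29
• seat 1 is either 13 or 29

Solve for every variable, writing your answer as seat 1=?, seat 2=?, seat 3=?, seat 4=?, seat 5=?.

seat 1=13, seat 2=29, seat 3=18, seat 4=9, seat 5=2

seat 4 must be 9 (only option left). Eliminate 9 elsewhere: seat 2, seat 3, seat 5.
seat 2's domain is down to {29}, so seat 2 = 29. Remove 29 from seat 1, seat 3, seat 5.
seat 3 must be 18 (only option left). Strike 18 from seat 5.
seat 5's domain is down to {2}, so seat 5 = 2.
seat 1 must be 13 (only option left).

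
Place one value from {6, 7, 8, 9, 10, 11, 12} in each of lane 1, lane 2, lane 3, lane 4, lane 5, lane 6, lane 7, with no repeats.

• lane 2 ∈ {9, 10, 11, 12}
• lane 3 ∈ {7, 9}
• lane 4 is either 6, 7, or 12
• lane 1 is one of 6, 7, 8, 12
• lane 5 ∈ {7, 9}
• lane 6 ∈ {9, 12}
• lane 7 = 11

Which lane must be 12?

lane 6

lane 7 must be 11 (only option left). Eliminate 11 elsewhere: lane 2.
The 6 still-open variables together cover exactly {6, 7, 8, 9, 10, 12} — 6 values for 6 variables — and 8 appears only in lane 1's list, so lane 1 = 8.
The 5 still-open variables draw from only 5 values {6, 7, 9, 10, 12}, so each is used; only lane 4 can be 6, hence lane 4 = 6.
The 4 still-open variables together cover exactly {7, 9, 10, 12} — 4 values for 4 variables — and 10 appears only in lane 2's list, so lane 2 = 10.
The 3 still-open variables together cover exactly {7, 9, 12} — 3 values for 3 variables — and 12 appears only in lane 6's list, so lane 6 = 12.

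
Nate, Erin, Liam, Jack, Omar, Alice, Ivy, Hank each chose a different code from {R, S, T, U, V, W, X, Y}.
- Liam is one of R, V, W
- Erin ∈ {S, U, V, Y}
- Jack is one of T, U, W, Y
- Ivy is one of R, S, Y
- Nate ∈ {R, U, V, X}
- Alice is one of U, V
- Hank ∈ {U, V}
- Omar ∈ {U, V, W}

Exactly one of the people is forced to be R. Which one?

Liam

Among the 8 variables, T fits only Jack (and all 8 values in {R, S, T, U, V, W, X, Y} must be used), so Jack = T.
The 7 still-open variables draw from only 7 values {R, S, U, V, W, X, Y}, so each is used; only Nate can be X, hence Nate = X.
Alice and Hank share exactly the 2 values {U, V}; by pigeonhole those values go to them, so strike U, V from Erin, Liam, Omar.
Omar has just one choice, so Omar = W. So Liam can't be W.
So R goes to Liam.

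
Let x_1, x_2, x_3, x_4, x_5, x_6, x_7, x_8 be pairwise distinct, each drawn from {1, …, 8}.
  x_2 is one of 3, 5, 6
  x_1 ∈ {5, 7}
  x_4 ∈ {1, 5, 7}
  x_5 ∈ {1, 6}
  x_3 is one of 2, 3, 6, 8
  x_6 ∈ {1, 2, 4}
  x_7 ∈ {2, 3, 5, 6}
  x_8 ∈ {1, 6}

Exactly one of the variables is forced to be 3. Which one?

Among the 8 variables, 4 fits only x_6 (and all 8 values in {1, 2, 3, 4, 5, 6, 7, 8} must be used), so x_6 = 4.
The 7 still-open variables together cover exactly {1, 2, 3, 5, 6, 7, 8} — 7 values for 7 variables — and 8 appears only in x_3's list, so x_3 = 8.
Among the 6 still-open variables, 2 fits only x_7 (and all 6 values in {1, 2, 3, 5, 6, 7} must be used), so x_7 = 2.
The 5 still-open variables draw from only 5 values {1, 3, 5, 6, 7}, so each is used; only x_2 can be 3, hence x_2 = 3.

x_2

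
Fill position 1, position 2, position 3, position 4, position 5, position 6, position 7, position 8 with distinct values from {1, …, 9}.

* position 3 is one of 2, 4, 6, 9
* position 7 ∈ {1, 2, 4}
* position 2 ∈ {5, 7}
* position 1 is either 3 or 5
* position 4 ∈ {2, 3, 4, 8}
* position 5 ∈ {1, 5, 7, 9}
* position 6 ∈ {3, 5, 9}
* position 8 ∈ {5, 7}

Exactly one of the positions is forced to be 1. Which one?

The 2 variables position 2 and position 8 are confined to {5, 7}, which locks those values in; drop them from position 1, position 5, position 6.
position 1 has just one choice, so position 1 = 3. Remove 3 from position 4, position 6.
position 6 must be 9 (only option left). Strike 9 from position 3, position 5.
So 1 goes to position 5.

position 5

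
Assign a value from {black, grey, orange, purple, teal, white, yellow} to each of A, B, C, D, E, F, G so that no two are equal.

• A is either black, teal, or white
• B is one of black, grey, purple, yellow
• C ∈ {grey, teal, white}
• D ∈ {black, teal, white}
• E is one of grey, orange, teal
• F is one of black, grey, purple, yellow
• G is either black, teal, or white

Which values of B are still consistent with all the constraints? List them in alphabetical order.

Among the 7 variables, orange fits only E (and all 7 values in {black, grey, orange, purple, teal, white, yellow} must be used), so E = orange.
The 3 variables A, D, G are confined to {black, teal, white}, which locks those values in; drop them from B, C, F.
C's domain is down to {grey}, so C = grey. So B, F can't be grey.
No further eliminations apply; B can still be any of purple, yellow.

purple, yellow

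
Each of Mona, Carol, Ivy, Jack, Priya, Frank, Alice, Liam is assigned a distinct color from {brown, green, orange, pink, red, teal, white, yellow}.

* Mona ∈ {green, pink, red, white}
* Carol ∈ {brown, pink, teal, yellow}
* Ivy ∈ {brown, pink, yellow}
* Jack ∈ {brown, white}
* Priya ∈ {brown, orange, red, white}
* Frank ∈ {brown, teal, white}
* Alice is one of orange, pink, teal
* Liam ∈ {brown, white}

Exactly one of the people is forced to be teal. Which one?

The 8 variables together cover exactly {brown, green, orange, pink, red, teal, white, yellow} — 8 values for 8 variables — and green appears only in Mona's list, so Mona = green.
Among the 7 still-open variables, red fits only Priya (and all 7 values in {brown, orange, pink, red, teal, white, yellow} must be used), so Priya = red.
The 6 still-open variables together cover exactly {brown, orange, pink, teal, white, yellow} — 6 values for 6 variables — and orange appears only in Alice's list, so Alice = orange.
Jack and Liam between them cover only {brown, white} — a naked pair. Remove those values from Carol, Ivy, Frank.
So teal goes to Frank.

Frank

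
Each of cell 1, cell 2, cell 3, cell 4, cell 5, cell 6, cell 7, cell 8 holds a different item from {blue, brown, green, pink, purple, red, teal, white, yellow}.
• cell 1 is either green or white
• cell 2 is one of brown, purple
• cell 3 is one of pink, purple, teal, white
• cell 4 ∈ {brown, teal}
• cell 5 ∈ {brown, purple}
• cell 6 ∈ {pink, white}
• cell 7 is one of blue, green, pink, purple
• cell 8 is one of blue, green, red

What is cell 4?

Among the 8 variables, red fits only cell 8 (and all 8 values in {blue, brown, green, pink, purple, red, teal, white} must be used), so cell 8 = red.
The 7 still-open variables draw from only 7 values {blue, brown, green, pink, purple, teal, white}, so each is used; only cell 7 can be blue, hence cell 7 = blue.
The 6 still-open variables draw from only 6 values {brown, green, pink, purple, teal, white}, so each is used; only cell 1 can be green, hence cell 1 = green.
cell 2 and cell 5 share exactly the 2 values {brown, purple}; by pigeonhole those values go to them, so strike brown, purple from cell 3, cell 4.
So cell 4 = teal.

teal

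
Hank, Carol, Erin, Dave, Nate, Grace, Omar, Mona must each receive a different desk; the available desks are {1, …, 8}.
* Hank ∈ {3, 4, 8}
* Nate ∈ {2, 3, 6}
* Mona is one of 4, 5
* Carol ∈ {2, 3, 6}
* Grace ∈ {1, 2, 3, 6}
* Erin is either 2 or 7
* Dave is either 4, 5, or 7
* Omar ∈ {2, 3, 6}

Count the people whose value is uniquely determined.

3

The 8 variables draw from only 8 values {1, 2, 3, 4, 5, 6, 7, 8}, so each is used; only Grace can be 1, hence Grace = 1.
The 7 still-open variables draw from only 7 values {2, 3, 4, 5, 6, 7, 8}, so each is used; only Hank can be 8, hence Hank = 8.
Carol, Nate, Omar between them cover only {2, 3, 6} — a naked triple. Remove those values from Erin.
Erin's domain is down to {7}, so Erin = 7. Remove 7 from Dave.
Determined: Hank=8, Erin=7, Grace=1. The other people each still have more than one consistent value. That makes 3.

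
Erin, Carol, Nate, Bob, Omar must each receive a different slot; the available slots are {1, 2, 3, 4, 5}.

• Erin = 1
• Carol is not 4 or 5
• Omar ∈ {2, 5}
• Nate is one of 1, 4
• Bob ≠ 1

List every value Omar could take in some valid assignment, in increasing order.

2, 5

Erin's domain is down to {1}, so Erin = 1. Remove 1 from Carol, Nate.
Nate's domain is down to {4}, so Nate = 4. Eliminate 4 elsewhere: Bob.
No further eliminations apply; Omar can still be any of 2, 5.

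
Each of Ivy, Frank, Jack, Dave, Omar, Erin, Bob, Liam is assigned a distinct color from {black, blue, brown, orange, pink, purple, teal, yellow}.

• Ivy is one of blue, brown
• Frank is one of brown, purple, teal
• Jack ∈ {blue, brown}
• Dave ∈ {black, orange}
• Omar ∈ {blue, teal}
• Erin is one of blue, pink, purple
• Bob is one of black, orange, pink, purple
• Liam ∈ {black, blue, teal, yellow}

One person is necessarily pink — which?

The 8 variables draw from only 8 values {black, blue, brown, orange, pink, purple, teal, yellow}, so each is used; only Liam can be yellow, hence Liam = yellow.
Ivy and Jack share exactly the 2 values {blue, brown}; by pigeonhole those values go to them, so strike blue, brown from Frank, Omar, Erin.
Omar must be teal (only option left). So Frank can't be teal.
Frank has just one choice, so Frank = purple. Strike purple from Erin, Bob.
So pink goes to Erin.

Erin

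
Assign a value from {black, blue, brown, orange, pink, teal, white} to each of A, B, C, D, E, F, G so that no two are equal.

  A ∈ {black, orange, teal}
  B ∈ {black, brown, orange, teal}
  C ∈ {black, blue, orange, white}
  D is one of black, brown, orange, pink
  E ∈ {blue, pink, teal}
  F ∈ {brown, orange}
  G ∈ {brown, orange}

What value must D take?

The 7 variables draw from only 7 values {black, blue, brown, orange, pink, teal, white}, so each is used; only C can be white, hence C = white.
The 6 still-open variables together cover exactly {black, blue, brown, orange, pink, teal} — 6 values for 6 variables — and blue appears only in E's list, so E = blue.
The 5 still-open variables together cover exactly {black, brown, orange, pink, teal} — 5 values for 5 variables — and pink appears only in D's list, so D = pink.

pink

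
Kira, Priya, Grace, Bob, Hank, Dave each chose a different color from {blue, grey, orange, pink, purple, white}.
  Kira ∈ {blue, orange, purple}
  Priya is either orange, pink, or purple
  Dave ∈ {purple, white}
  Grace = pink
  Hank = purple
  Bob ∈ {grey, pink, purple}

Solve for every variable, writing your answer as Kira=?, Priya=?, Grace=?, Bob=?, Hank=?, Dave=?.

Grace has just one choice, so Grace = pink. So Priya, Bob can't be pink.
Hank must be purple (only option left). Strike purple from Kira, Priya, Bob, Dave.
Dave has just one choice, so Dave = white.
Priya's domain is down to {orange}, so Priya = orange. Remove orange from Kira.
Bob must be grey (only option left).
Kira has just one choice, so Kira = blue.

Kira=blue, Priya=orange, Grace=pink, Bob=grey, Hank=purple, Dave=white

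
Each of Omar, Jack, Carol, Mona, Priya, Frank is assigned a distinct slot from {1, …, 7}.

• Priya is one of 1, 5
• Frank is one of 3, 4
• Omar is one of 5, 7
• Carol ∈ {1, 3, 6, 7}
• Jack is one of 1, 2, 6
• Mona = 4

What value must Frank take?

3

Mona's domain is down to {4}, so Mona = 4. Remove 4 from Frank.
So Frank = 3.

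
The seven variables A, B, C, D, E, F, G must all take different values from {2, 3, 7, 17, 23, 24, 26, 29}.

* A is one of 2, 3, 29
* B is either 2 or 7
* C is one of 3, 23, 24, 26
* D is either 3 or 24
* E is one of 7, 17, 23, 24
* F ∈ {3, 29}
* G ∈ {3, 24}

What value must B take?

The 2 variables D and G are confined to {3, 24}, which locks those values in; drop them from A, C, E, F.
F must be 29 (only option left). So A can't be 29.
That leaves A = 2. Eliminate 2 elsewhere: B.
So B = 7.

7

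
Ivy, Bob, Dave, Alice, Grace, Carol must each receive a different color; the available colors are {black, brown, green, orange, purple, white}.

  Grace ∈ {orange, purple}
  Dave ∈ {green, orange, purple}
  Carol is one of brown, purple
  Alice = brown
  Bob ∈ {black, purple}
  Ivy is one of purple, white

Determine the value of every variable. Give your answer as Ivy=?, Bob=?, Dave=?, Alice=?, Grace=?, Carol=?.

Alice must be brown (only option left). Eliminate brown elsewhere: Carol.
Carol must be purple (only option left). Eliminate purple elsewhere: Ivy, Bob, Dave, Grace.
Ivy has just one choice, so Ivy = white.
Bob must be black (only option left).
Grace's domain is down to {orange}, so Grace = orange. So Dave can't be orange.
Dave's domain is down to {green}, so Dave = green.

Ivy=white, Bob=black, Dave=green, Alice=brown, Grace=orange, Carol=purple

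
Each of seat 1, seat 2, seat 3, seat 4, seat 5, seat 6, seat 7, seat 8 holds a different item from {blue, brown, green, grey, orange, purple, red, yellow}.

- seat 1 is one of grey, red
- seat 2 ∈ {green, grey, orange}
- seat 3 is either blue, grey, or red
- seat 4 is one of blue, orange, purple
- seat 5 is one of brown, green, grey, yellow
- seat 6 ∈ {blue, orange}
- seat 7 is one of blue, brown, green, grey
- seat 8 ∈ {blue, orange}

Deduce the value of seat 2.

green

The 8 variables together cover exactly {blue, brown, green, grey, orange, purple, red, yellow} — 8 values for 8 variables — and purple appears only in seat 4's list, so seat 4 = purple.
The 7 still-open variables together cover exactly {blue, brown, green, grey, orange, red, yellow} — 7 values for 7 variables — and yellow appears only in seat 5's list, so seat 5 = yellow.
The 6 still-open variables together cover exactly {blue, brown, green, grey, orange, red} — 6 values for 6 variables — and brown appears only in seat 7's list, so seat 7 = brown.
The 5 still-open variables draw from only 5 values {blue, green, grey, orange, red}, so each is used; only seat 2 can be green, hence seat 2 = green.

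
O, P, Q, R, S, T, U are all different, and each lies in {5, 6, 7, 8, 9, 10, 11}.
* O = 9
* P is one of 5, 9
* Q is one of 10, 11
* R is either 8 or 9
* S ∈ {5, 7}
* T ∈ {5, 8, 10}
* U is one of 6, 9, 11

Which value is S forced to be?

O has just one choice, so O = 9. Remove 9 from P, R, U.
P must be 5 (only option left). So S, T can't be 5.
So S = 7.

7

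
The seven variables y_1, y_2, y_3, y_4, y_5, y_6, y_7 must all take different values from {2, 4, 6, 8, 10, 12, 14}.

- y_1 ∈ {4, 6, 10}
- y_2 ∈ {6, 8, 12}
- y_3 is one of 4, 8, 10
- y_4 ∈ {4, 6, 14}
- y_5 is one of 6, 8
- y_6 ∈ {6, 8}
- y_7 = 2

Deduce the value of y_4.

y_7 has just one choice, so y_7 = 2.
Among the 6 still-open variables, 12 fits only y_2 (and all 6 values in {4, 6, 8, 10, 12, 14} must be used), so y_2 = 12.
The 5 still-open variables draw from only 5 values {4, 6, 8, 10, 14}, so each is used; only y_4 can be 14, hence y_4 = 14.

14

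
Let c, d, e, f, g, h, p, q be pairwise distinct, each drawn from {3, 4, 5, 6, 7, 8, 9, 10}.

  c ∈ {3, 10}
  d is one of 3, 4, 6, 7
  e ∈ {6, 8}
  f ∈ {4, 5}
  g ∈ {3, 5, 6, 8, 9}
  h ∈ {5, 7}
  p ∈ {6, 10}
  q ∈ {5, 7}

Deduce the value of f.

4

The 8 variables draw from only 8 values {3, 4, 5, 6, 7, 8, 9, 10}, so each is used; only g can be 9, hence g = 9.
Among the 7 still-open variables, 8 fits only e (and all 7 values in {3, 4, 5, 6, 7, 8, 10} must be used), so e = 8.
h and q share exactly the 2 values {5, 7}; by pigeonhole those values go to them, so strike 5, 7 from d, f.
So f = 4.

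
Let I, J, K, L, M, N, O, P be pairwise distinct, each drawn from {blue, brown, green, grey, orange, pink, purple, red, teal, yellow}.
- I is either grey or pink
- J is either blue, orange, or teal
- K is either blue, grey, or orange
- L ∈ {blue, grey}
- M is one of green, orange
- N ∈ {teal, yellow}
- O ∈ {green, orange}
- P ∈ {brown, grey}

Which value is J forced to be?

teal

The 8 variables draw from only 8 values {blue, brown, green, grey, orange, pink, teal, yellow}, so each is used; only P can be brown, hence P = brown.
Among the 7 still-open variables, pink fits only I (and all 7 values in {blue, green, grey, orange, pink, teal, yellow} must be used), so I = pink.
Among the 6 still-open variables, yellow fits only N (and all 6 values in {blue, green, grey, orange, teal, yellow} must be used), so N = yellow.
The 5 still-open variables together cover exactly {blue, green, grey, orange, teal} — 5 values for 5 variables — and teal appears only in J's list, so J = teal.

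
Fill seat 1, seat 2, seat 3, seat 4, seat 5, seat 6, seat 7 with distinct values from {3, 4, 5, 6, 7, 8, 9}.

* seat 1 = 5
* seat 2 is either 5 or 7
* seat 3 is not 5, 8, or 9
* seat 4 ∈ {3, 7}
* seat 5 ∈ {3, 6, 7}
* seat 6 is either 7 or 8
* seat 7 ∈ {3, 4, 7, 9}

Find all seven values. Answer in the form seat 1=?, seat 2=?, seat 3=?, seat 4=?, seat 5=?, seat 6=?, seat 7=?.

seat 1 has just one choice, so seat 1 = 5. Strike 5 from seat 2.
seat 2's domain is down to {7}, so seat 2 = 7. So seat 3, seat 4, seat 5, seat 6, seat 7 can't be 7.
That leaves seat 4 = 3. Eliminate 3 elsewhere: seat 3, seat 5, seat 7.
That leaves seat 5 = 6. So seat 3 can't be 6.
seat 6's domain is down to {8}, so seat 6 = 8.
seat 3 must be 4 (only option left). So seat 7 can't be 4.
seat 7 must be 9 (only option left).

seat 1=5, seat 2=7, seat 3=4, seat 4=3, seat 5=6, seat 6=8, seat 7=9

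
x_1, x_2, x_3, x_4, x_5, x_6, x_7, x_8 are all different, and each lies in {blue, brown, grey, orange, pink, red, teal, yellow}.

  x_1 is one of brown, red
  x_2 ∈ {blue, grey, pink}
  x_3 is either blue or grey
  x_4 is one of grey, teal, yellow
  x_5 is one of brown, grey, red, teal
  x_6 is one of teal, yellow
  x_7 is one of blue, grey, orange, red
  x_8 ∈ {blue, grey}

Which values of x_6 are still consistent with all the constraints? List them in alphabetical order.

teal, yellow

Among the 8 variables, orange fits only x_7 (and all 8 values in {blue, brown, grey, orange, pink, red, teal, yellow} must be used), so x_7 = orange.
The 7 still-open variables together cover exactly {blue, brown, grey, pink, red, teal, yellow} — 7 values for 7 variables — and pink appears only in x_2's list, so x_2 = pink.
The 2 variables x_3 and x_8 are confined to {blue, grey}, which locks those values in; drop them from x_4, x_5.
x_4 and x_6 share exactly the 2 values {teal, yellow}; by pigeonhole those values go to them, so strike teal, yellow from x_5.
No further eliminations apply; x_6 can still be any of teal, yellow.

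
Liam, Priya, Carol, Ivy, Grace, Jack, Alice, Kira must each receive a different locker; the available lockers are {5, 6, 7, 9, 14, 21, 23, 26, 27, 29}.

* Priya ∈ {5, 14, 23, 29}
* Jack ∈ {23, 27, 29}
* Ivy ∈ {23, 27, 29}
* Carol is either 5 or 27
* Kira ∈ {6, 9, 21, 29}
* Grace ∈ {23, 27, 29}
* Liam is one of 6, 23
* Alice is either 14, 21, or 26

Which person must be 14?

The 3 variables Ivy, Grace, Jack are confined to {23, 27, 29}, which locks those values in; drop them from Liam, Priya, Carol, Kira.
That leaves Liam = 6. Eliminate 6 elsewhere: Kira.
Carol has just one choice, so Carol = 5. Remove 5 from Priya.
So 14 goes to Priya.

Priya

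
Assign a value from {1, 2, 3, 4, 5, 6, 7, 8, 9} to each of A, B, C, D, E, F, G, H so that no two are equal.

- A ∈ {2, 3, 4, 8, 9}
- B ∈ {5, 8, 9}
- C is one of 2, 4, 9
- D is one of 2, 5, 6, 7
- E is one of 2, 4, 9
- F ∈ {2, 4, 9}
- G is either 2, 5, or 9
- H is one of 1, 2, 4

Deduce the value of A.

The 3 variables C, E, F are confined to {2, 4, 9}, which locks those values in; drop them from A, B, D, G, H.
G's domain is down to {5}, so G = 5. Eliminate 5 elsewhere: B, D.
H's domain is down to {1}, so H = 1.
That leaves B = 8. Eliminate 8 elsewhere: A.
So A = 3.

3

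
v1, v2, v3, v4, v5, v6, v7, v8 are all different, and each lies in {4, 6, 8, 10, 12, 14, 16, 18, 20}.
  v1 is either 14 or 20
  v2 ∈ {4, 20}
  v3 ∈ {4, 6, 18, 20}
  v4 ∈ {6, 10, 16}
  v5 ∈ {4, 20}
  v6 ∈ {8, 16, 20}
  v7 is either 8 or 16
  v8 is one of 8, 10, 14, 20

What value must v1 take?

14

The 8 variables draw from only 8 values {4, 6, 8, 10, 14, 16, 18, 20}, so each is used; only v3 can be 18, hence v3 = 18.
The 7 still-open variables together cover exactly {4, 6, 8, 10, 14, 16, 20} — 7 values for 7 variables — and 6 appears only in v4's list, so v4 = 6.
Among the 6 still-open variables, 10 fits only v8 (and all 6 values in {4, 8, 10, 14, 16, 20} must be used), so v8 = 10.
The 5 still-open variables draw from only 5 values {4, 8, 14, 16, 20}, so each is used; only v1 can be 14, hence v1 = 14.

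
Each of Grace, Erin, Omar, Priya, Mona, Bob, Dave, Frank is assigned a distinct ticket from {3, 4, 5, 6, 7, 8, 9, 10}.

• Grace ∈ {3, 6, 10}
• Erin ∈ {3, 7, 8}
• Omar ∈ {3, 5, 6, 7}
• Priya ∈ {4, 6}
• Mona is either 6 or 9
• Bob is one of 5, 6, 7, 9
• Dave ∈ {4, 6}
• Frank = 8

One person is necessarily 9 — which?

Frank must be 8 (only option left). Eliminate 8 elsewhere: Erin.
The 7 still-open variables draw from only 7 values {3, 4, 5, 6, 7, 9, 10}, so each is used; only Grace can be 10, hence Grace = 10.
Priya and Dave share exactly the 2 values {4, 6}; by pigeonhole those values go to them, so strike 4, 6 from Omar, Mona, Bob.
So 9 goes to Mona.

Mona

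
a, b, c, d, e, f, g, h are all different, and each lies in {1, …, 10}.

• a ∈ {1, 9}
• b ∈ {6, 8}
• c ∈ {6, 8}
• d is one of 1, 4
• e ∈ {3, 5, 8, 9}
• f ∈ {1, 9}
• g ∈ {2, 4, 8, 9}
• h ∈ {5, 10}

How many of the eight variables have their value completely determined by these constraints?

2

The 2 variables a and f are confined to {1, 9}, which locks those values in; drop them from d, e, g.
d has just one choice, so d = 4. Strike 4 from g.
The 2 variables b and c are confined to {6, 8}, which locks those values in; drop them from e, g.
g has just one choice, so g = 2.
Determined: d=4, g=2. The other variables each still have more than one consistent value. That makes 2.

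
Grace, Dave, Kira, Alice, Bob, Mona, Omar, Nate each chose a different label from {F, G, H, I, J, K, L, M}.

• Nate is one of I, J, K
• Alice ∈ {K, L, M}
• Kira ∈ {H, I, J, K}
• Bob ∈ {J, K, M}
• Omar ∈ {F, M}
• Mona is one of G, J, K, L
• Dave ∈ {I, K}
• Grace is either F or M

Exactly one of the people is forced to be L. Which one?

Alice

The 8 variables together cover exactly {F, G, H, I, J, K, L, M} — 8 values for 8 variables — and G appears only in Mona's list, so Mona = G.
The 7 still-open variables together cover exactly {F, H, I, J, K, L, M} — 7 values for 7 variables — and H appears only in Kira's list, so Kira = H.
The 6 still-open variables draw from only 6 values {F, I, J, K, L, M}, so each is used; only Alice can be L, hence Alice = L.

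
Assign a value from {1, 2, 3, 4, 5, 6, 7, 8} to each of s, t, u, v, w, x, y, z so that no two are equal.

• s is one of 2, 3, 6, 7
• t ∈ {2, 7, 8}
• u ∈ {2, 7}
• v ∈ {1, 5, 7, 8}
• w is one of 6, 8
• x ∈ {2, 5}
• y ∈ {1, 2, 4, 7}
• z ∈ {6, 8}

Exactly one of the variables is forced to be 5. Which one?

x

The 8 variables draw from only 8 values {1, 2, 3, 4, 5, 6, 7, 8}, so each is used; only s can be 3, hence s = 3.
Among the 7 still-open variables, 4 fits only y (and all 7 values in {1, 2, 4, 5, 6, 7, 8} must be used), so y = 4.
Among the 6 still-open variables, 1 fits only v (and all 6 values in {1, 2, 5, 6, 7, 8} must be used), so v = 1.
The 5 still-open variables together cover exactly {2, 5, 6, 7, 8} — 5 values for 5 variables — and 5 appears only in x's list, so x = 5.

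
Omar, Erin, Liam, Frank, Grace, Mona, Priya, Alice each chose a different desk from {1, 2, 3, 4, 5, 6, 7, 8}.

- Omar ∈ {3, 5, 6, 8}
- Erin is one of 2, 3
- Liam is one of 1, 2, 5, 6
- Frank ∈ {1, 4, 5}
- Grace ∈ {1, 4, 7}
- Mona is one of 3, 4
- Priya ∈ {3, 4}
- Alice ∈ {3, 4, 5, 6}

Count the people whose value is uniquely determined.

The 8 variables together cover exactly {1, 2, 3, 4, 5, 6, 7, 8} — 8 values for 8 variables — and 7 appears only in Grace's list, so Grace = 7.
The 7 still-open variables draw from only 7 values {1, 2, 3, 4, 5, 6, 8}, so each is used; only Omar can be 8, hence Omar = 8.
Mona and Priya share exactly the 2 values {3, 4}; by pigeonhole those values go to them, so strike 3, 4 from Erin, Frank, Alice.
Erin must be 2 (only option left). Remove 2 from Liam.
Determined: Omar=8, Erin=2, Grace=7. The other people each still have more than one consistent value. That makes 3.

3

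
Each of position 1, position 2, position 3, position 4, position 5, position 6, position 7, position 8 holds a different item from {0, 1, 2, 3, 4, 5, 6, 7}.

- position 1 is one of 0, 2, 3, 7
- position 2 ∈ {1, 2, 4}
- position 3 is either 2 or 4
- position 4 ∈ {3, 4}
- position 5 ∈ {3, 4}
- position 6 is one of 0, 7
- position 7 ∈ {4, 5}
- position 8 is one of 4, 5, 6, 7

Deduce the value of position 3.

2

Among the 8 variables, 1 fits only position 2 (and all 8 values in {0, 1, 2, 3, 4, 5, 6, 7} must be used), so position 2 = 1.
The 7 still-open variables together cover exactly {0, 2, 3, 4, 5, 6, 7} — 7 values for 7 variables — and 6 appears only in position 8's list, so position 8 = 6.
The 6 still-open variables draw from only 6 values {0, 2, 3, 4, 5, 7}, so each is used; only position 7 can be 5, hence position 7 = 5.
The 2 variables position 4 and position 5 are confined to {3, 4}, which locks those values in; drop them from position 1, position 3.
So position 3 = 2.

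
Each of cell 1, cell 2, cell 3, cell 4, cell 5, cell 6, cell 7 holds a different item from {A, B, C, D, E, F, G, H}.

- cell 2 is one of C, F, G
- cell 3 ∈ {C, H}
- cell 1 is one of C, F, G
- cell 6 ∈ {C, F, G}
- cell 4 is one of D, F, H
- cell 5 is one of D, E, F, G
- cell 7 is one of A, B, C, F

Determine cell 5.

E

cell 1, cell 2, cell 6 share exactly the 3 values {C, F, G}; by pigeonhole those values go to them, so strike C, F, G from cell 3, cell 4, cell 5, cell 7.
That leaves cell 3 = H. Eliminate H elsewhere: cell 4.
cell 4 must be D (only option left). So cell 5 can't be D.
So cell 5 = E.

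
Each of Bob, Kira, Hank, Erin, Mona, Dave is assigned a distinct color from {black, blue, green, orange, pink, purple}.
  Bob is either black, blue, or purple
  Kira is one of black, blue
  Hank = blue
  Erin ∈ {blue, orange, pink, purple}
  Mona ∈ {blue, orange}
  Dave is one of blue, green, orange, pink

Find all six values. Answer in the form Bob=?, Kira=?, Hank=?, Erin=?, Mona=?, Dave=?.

Hank's domain is down to {blue}, so Hank = blue. So Bob, Kira, Erin, Mona, Dave can't be blue.
Mona's domain is down to {orange}, so Mona = orange. Eliminate orange elsewhere: Erin, Dave.
Kira must be black (only option left). Eliminate black elsewhere: Bob.
Bob has just one choice, so Bob = purple. Strike purple from Erin.
Erin has just one choice, so Erin = pink. Eliminate pink elsewhere: Dave.
That leaves Dave = green.

Bob=purple, Kira=black, Hank=blue, Erin=pink, Mona=orange, Dave=green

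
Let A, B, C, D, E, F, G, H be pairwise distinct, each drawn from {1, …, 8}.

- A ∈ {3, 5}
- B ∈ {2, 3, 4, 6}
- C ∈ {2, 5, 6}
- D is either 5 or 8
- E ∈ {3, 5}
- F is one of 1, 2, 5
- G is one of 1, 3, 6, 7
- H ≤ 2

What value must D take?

Among the 8 variables, 4 fits only B (and all 8 values in {1, 2, 3, 4, 5, 6, 7, 8} must be used), so B = 4.
The 7 still-open variables draw from only 7 values {1, 2, 3, 5, 6, 7, 8}, so each is used; only G can be 7, hence G = 7.
Among the 6 still-open variables, 6 fits only C (and all 6 values in {1, 2, 3, 5, 6, 8} must be used), so C = 6.
The 5 still-open variables draw from only 5 values {1, 2, 3, 5, 8}, so each is used; only D can be 8, hence D = 8.

8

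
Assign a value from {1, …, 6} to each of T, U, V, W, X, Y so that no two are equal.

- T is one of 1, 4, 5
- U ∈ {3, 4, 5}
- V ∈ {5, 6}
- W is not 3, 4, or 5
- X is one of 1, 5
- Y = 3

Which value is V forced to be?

Y's domain is down to {3}, so Y = 3. Eliminate 3 elsewhere: U.
The 5 still-open variables draw from only 5 values {1, 2, 4, 5, 6}, so each is used; only W can be 2, hence W = 2.
Among the 4 still-open variables, 6 fits only V (and all 4 values in {1, 4, 5, 6} must be used), so V = 6.

6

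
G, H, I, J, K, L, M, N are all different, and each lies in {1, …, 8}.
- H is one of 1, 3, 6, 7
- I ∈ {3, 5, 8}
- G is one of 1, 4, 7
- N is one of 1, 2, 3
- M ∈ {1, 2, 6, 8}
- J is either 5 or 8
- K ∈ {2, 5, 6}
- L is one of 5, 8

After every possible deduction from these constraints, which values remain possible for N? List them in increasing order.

Among the 8 variables, 4 fits only G (and all 8 values in {1, 2, 3, 4, 5, 6, 7, 8} must be used), so G = 4.
The 7 still-open variables draw from only 7 values {1, 2, 3, 5, 6, 7, 8}, so each is used; only H can be 7, hence H = 7.
J and L between them cover only {5, 8} — a naked pair. Remove those values from I, K, M.
I must be 3 (only option left). So N can't be 3.
No further eliminations apply; N can still be any of 1, 2.

1, 2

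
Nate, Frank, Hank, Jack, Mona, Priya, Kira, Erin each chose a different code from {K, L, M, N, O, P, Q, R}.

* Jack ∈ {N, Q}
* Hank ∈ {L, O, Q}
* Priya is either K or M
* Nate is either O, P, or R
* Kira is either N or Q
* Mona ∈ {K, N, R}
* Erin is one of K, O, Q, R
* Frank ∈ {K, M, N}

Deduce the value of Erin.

The 8 variables together cover exactly {K, L, M, N, O, P, Q, R} — 8 values for 8 variables — and L appears only in Hank's list, so Hank = L.
The 7 still-open variables together cover exactly {K, M, N, O, P, Q, R} — 7 values for 7 variables — and P appears only in Nate's list, so Nate = P.
The 6 still-open variables draw from only 6 values {K, M, N, O, Q, R}, so each is used; only Erin can be O, hence Erin = O.

O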